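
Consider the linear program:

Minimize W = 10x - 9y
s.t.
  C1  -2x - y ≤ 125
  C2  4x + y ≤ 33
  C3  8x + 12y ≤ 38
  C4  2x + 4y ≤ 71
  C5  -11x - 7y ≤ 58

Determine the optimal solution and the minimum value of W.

Extreme points and W = 10x - 9y:
  (179/20, -14/5) → W = 1147/10
  (17, -35) → W = 485
  (-481/38, 441/38) → W = -8779/38

At the optimal vertex, 8x + 12y = 38 and -11x - 7y = 58.
Solving simultaneously gives x = -481/38, y = 441/38.

x = -481/38, y = 441/38, minimum W = -8779/38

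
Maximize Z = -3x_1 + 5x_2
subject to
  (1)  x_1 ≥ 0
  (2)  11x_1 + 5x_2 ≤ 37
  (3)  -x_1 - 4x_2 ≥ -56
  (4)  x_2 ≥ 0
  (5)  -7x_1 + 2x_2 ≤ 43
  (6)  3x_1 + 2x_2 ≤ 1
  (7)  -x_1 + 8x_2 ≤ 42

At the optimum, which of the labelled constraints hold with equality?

Vertices and Z = -3x_1 + 5x_2:
  (0, 0) → Z = 0
  (0, 1/2) → Z = 5/2
  (1/3, 0) → Z = -1

The maximum is at (0, 1/2). Substituting into each constraint, equality holds for (1) and (6); the remaining constraints have slack.

(1) and (6)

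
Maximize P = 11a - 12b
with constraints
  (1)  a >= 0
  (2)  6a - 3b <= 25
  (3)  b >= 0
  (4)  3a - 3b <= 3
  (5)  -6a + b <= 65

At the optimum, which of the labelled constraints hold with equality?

(3) and (4)

Feasible corners and P = 11a - 12b:
  (0, 0) → P = 0
  (0, 65) → P = -780
  (22/3, 19/3) → P = 14/3
  (1, 0) → P = 11
The feasible region is unbounded (it extends along (1, 2), (1, 6)), but P strictly decreases along every unbounded feasible direction, so there is no improving ray and the maximum is attained at a vertex.

The maximum is at (1, 0). Substituting into each constraint, equality holds for (3) and (4); the remaining constraints have slack.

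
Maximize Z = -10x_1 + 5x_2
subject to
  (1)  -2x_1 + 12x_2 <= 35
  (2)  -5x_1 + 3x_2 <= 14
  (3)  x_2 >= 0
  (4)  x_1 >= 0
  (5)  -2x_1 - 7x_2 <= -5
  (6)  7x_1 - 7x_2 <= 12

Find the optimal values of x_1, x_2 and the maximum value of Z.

Vertices and Z = -10x_1 + 5x_2:
  (0, 35/12) → Z = 175/12
  (389/70, 269/70) → Z = -509/14
  (0, 5/7) → Z = 25/7
  (17/9, 11/63) → Z = -1135/63

x_1 = 0, x_2 = 35/12, maximum Z = 175/12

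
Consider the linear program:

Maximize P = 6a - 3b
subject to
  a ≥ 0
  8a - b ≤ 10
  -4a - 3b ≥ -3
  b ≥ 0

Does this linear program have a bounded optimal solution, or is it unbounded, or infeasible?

Corner points and P = 6a - 3b:
  (0, 1) → P = -3
  (0, 0) → P = 0
  (3/4, 0) → P = 9/2
The feasible region has finitely many vertices and no improving ray; the maximum is 9/2 at (3/4, 0).

bounded optimum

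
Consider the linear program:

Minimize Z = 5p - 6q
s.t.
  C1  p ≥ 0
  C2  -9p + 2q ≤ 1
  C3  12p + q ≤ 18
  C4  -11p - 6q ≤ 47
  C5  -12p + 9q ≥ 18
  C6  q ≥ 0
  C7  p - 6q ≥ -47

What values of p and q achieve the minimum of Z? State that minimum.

p = 35/33, q = 58/11, minimum Z = -79/3

Vertices and Z = 5p - 6q:
  (35/33, 58/11) → Z = -79/3
  (9/19, 50/19) → Z = -255/19
  (6/5, 18/5) → Z = -78/5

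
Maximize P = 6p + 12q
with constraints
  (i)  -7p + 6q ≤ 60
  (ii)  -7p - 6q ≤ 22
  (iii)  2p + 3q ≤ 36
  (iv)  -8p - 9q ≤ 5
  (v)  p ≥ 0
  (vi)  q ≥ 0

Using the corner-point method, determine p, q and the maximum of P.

p = 12/11, q = 124/11, maximum P = 1560/11

Vertices and P = 6p + 12q:
  (12/11, 124/11) → P = 1560/11
  (0, 10) → P = 120
  (18, 0) → P = 108
  (0, 0) → P = 0

The binding constraints are -7p + 6q = 60 and 2p + 3q = 36.
Solving simultaneously gives p = 12/11, q = 124/11.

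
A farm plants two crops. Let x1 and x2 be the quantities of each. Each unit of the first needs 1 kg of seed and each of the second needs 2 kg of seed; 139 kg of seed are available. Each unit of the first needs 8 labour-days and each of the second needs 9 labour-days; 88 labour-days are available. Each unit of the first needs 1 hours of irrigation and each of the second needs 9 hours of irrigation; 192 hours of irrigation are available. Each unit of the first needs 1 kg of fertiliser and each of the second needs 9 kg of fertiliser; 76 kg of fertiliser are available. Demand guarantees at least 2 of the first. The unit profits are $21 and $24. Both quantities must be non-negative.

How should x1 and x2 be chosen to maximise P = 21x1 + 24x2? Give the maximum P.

x1 = 2, x2 = 8, maximum P = 234

Corner points and P = 21x1 + 24x2:
  (11, 0) → P = 231
  (2, 0) → P = 42
  (2, 8) → P = 234

The binding constraints are 8x1 + 9x2 = 88 and x1 = 2.
Solving simultaneously gives x1 = 2, x2 = 8.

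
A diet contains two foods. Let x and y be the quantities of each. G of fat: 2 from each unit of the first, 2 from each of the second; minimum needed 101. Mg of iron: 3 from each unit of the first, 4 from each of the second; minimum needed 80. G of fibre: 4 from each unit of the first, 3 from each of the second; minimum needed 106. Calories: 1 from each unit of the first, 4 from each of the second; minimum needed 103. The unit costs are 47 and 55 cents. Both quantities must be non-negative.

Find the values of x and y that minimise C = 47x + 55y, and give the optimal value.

Vertices and C = 47x + 55y:
  (0, 101/2) → C = 5555/2
  (103, 0) → C = 4841
  (33, 35/2) → C = 5027/2
The feasible region is unbounded (it extends along (0, 1), (1, 0)), but C strictly increases along every unbounded feasible direction, so there is no improving ray and the minimum is attained at a vertex.

The binding constraints are 2x + 2y = 101 and x + 4y = 103.
Solving simultaneously gives x = 33, y = 35/2.

x = 33, y = 35/2, minimum C = 5027/2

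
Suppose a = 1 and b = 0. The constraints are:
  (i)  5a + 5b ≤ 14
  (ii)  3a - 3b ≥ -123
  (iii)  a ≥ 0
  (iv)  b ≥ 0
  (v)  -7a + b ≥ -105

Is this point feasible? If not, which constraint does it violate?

feasible

(i): 5 ≤ 14 ✓
(ii): 3 ≥ -123 ✓
(iii): 1 ≥ 0 ✓
(iv): 0 ≥ 0 ✓
(v): -7 ≥ -105 ✓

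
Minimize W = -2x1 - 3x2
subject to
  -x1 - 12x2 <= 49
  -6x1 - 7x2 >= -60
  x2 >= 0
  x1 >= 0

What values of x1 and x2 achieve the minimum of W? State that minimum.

Feasible corners and W = -2x1 - 3x2:
  (10, 0) → W = -20
  (0, 60/7) → W = -180/7
  (0, 0) → W = 0

The binding constraints are -6x1 - 7x2 = -60 and x1 = 0.
Solving simultaneously gives x1 = 0, x2 = 60/7.

x1 = 0, x2 = 60/7, minimum W = -180/7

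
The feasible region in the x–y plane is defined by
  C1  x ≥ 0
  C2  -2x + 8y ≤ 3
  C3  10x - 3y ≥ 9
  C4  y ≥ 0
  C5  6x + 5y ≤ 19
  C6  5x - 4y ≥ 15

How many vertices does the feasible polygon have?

The feasible vertices (each the meet of two boundaries and inside every other half-plane) are:
  (19/6, 0)
  (3, 0)
  (151/49, 5/49)

3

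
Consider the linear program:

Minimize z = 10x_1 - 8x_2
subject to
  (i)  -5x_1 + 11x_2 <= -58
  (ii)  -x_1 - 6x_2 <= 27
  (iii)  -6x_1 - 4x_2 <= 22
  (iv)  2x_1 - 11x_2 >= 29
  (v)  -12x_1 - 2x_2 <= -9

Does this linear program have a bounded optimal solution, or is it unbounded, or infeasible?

Feasible corners and z = 10x_1 - 8x_2:
  (29/3, -29/33) → z = 3422/33
  (215/142, -651/142) → z = 3679/71
  (54/35, -333/70) → z = 1872/35
The feasible region has finitely many vertices and no improving ray; the minimum is 3679/71 at (215/142, -651/142).

bounded optimum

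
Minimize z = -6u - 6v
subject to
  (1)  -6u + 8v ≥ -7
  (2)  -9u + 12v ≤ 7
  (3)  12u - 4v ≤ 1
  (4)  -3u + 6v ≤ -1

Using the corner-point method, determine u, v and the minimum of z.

u = 1/30, v = -3/20, minimum z = 7/10

Vertices and z = -6u - 6v:
  (-5/18, -13/12) → z = 49/6
  (-3, -5/3) → z = 28
  (1/30, -3/20) → z = 7/10
The feasible region is unbounded (it extends along (-4, -3)), but z strictly increases along every unbounded feasible direction, so there is no improving ray and the minimum is attained at a vertex.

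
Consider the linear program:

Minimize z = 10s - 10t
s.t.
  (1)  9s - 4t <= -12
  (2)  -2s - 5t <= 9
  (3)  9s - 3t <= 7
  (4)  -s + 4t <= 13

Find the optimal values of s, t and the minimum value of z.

Vertices and z = 10s - 10t:
  (-96/53, -57/53) → z = -390/53
  (1/8, 105/32) → z = -505/16
  (-101/13, 17/13) → z = -1180/13

The optimum lies where -2s - 5t = 9 and -s + 4t = 13.
Solving simultaneously gives s = -101/13, t = 17/13.

s = -101/13, t = 17/13, minimum z = -1180/13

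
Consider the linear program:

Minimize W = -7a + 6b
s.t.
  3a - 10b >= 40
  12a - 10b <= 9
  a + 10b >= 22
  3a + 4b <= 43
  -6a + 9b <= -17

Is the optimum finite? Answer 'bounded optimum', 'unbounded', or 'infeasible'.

infeasible

The boundaries 3a - 10b = 40 and 12a - 10b = 9 meet at (-31/9, -151/30), but that point violates a + 10b ≥ 22. Every candidate vertex is excluded by some other constraint, so the feasible region is empty.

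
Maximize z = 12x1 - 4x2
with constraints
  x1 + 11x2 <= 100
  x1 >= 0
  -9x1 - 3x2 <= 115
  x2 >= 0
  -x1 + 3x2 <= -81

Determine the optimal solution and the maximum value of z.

Extreme points and z = 12x1 - 4x2:
  (100, 0) → z = 1200
  (1191/14, 19/14) → z = 7108/7
  (81, 0) → z = 972

The optimum lies where x1 + 11x2 = 100 and x2 = 0.
Solving simultaneously gives x1 = 100, x2 = 0.

x1 = 100, x2 = 0, maximum z = 1200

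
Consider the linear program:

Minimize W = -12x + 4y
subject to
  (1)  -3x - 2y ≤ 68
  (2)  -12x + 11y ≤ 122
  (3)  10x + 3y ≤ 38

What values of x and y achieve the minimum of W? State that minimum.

x = 280/11, y = -794/11, minimum W = -6536/11

Feasible corners and W = -12x + 4y:
  (-992/57, -150/19) → W = 3368/19
  (280/11, -794/11) → W = -6536/11
  (26/73, 838/73) → W = 3040/73

The optimum lies where -3x - 2y = 68 and 10x + 3y = 38.
Solving simultaneously gives x = 280/11, y = -794/11.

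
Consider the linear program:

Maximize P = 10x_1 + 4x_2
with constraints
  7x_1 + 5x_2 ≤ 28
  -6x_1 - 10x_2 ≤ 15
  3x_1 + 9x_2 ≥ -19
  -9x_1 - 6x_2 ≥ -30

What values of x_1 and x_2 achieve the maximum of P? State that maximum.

Corner points and P = 10x_1 + 4x_2:
  (-6, 14) → P = -4
  (55/24, -23/8) → P = 137/12
  (128/21, -29/7) → P = 932/21
The feasible region is unbounded (it extends along (-5, 7), (-5, 3)), but P strictly decreases along every unbounded feasible direction, so there is no improving ray and the maximum is attained at a vertex.

The optimum lies where 3x_1 + 9x_2 = -19 and -9x_1 - 6x_2 = -30.
Solving simultaneously gives x_1 = 128/21, x_2 = -29/7.

x_1 = 128/21, x_2 = -29/7, maximum P = 932/21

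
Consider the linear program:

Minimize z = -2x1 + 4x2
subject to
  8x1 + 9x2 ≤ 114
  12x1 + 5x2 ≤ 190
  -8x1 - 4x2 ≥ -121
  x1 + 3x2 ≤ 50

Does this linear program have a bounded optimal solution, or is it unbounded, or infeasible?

From the feasible point (633/40, -7/5), moving in the direction (5, -12) keeps every constraint satisfied while z decreases without bound.

unbounded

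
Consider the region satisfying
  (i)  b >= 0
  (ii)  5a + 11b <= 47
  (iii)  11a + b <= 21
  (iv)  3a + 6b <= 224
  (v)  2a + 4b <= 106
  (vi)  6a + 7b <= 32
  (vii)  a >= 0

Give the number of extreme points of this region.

Pairwise boundary intersections that survive every other constraint:
  (21/11, 0)
  (0, 0)
  (23/31, 122/31)
  (0, 47/11)
  (115/71, 226/71)

5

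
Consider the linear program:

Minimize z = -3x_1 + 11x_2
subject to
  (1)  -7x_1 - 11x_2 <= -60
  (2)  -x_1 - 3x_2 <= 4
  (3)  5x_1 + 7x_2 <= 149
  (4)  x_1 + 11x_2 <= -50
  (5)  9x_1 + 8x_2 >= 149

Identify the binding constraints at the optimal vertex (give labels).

(2) and (3)

Vertices and z = -3x_1 + 11x_2:
  (475/8, -169/8) → z = -821/2
  (479/19, -185/19) → z = -3472/19
  (663/16, -133/16) → z = -863/4
  (2039/91, -599/91) → z = -12706/91

The minimum is at (475/8, -169/8). Substituting into each constraint, equality holds for (2) and (3); the remaining constraints have slack.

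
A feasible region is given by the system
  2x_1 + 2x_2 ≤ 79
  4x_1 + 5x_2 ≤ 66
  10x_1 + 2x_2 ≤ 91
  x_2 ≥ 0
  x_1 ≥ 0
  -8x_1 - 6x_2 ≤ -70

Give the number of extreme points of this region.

5

Intersecting each pair of boundary lines and keeping only the points that satisfy every inequality leaves:
  (323/42, 148/21)
  (0, 66/5)
  (91/10, 0)
  (35/4, 0)
  (0, 35/3)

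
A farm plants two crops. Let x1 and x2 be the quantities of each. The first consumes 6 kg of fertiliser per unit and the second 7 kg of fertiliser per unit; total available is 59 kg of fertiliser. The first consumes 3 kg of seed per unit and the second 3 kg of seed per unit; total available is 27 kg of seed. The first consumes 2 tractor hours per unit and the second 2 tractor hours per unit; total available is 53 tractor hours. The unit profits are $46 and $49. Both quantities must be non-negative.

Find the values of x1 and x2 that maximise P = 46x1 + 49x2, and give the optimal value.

x1 = 4, x2 = 5, maximum P = 429

Corner points and P = 46x1 + 49x2:
  (0, 0) → P = 0
  (0, 59/7) → P = 413
  (9, 0) → P = 414
  (4, 5) → P = 429

The binding constraints are 6x1 + 7x2 = 59 and 3x1 + 3x2 = 27.
Solving simultaneously gives x1 = 4, x2 = 5.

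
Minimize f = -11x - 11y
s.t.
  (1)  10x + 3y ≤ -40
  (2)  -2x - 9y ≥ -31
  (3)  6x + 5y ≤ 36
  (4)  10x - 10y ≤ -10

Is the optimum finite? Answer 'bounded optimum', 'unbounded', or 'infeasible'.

Corner points and f = -11x - 11y:
  (-151/28, 65/14) → f = 33/4
  (-43/13, -30/13) → f = 803/13
The feasible region has finitely many vertices and no improving ray; the minimum is 33/4 at (-151/28, 65/14).

bounded optimum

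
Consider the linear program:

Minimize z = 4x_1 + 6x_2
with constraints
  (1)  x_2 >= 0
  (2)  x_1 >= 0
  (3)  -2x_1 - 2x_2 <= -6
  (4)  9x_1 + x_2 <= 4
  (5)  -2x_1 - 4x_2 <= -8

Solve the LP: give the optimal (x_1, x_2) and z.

Corner points and z = 4x_1 + 6x_2:
  (0, 3) → z = 18
  (0, 4) → z = 24
  (1/8, 23/8) → z = 71/4

The optimum lies where -2x_1 - 2x_2 = -6 and 9x_1 + x_2 = 4.
Solving simultaneously gives x_1 = 1/8, x_2 = 23/8.

x_1 = 1/8, x_2 = 23/8, minimum z = 71/4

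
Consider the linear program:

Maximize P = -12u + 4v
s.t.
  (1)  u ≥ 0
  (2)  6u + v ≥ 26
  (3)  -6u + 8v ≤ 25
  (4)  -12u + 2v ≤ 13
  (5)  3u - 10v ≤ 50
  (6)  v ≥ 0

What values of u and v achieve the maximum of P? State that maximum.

The feasible region is unbounded (it extends along (4, 3), (10, 3)), but P strictly decreases along every unbounded feasible direction, so there is no improving ray and the maximum is attained at a vertex.

The binding constraints are 6u + v = 26 and -6u + 8v = 25.
Solving simultaneously gives u = 61/18, v = 17/3.

u = 61/18, v = 17/3, maximum P = -18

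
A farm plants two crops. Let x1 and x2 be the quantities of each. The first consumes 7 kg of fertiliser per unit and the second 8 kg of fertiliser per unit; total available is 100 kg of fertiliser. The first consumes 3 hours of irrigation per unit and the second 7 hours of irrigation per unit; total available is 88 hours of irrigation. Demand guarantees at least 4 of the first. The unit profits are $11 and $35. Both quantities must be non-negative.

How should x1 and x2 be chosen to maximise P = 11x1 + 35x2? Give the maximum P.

Extreme points and P = 11x1 + 35x2:
  (100/7, 0) → P = 1100/7
  (4, 0) → P = 44
  (4, 9) → P = 359

At the optimal vertex, 7x1 + 8x2 = 100 and x1 = 4.
Solving simultaneously gives x1 = 4, x2 = 9.

x1 = 4, x2 = 9, maximum P = 359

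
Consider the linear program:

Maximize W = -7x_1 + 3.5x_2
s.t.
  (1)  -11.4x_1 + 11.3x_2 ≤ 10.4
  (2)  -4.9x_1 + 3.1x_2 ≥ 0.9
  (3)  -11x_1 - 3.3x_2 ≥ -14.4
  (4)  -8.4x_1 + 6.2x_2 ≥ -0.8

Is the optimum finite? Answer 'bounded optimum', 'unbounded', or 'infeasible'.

From the feasible point (1605/2024, 1741/1012), moving in the direction (-11.3, -11.4) keeps every constraint satisfied while W increases without bound.

unbounded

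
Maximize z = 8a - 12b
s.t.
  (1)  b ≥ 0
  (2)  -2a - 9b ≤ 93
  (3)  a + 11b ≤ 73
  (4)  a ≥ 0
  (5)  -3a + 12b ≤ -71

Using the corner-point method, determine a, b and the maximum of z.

a = 73, b = 0, maximum z = 584

Vertices and z = 8a - 12b:
  (73, 0) → z = 584
  (71/3, 0) → z = 568/3
  (1657/45, 148/45) → z = 2296/9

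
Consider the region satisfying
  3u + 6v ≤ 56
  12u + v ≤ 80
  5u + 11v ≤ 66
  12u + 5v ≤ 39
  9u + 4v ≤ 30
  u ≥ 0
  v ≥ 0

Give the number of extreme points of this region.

Of the 21 pairwise boundary intersections, those satisfying every inequality are:
  (66/79, 444/79)
  (0, 6)
  (2, 3)
  (13/4, 0)
  (0, 0)

5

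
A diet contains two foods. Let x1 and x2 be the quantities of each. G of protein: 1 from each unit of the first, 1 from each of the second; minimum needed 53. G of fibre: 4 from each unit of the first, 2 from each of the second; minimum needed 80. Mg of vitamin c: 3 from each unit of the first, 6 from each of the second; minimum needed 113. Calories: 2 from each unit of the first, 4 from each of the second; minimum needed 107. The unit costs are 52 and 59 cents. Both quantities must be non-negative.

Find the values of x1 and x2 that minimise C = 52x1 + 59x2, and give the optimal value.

x1 = 105/2, x2 = 1/2, minimum C = 5519/2

Corner points and C = 52x1 + 59x2:
  (0, 53) → C = 3127
  (107/2, 0) → C = 2782
  (105/2, 1/2) → C = 5519/2
The feasible region is unbounded (it extends along (0, 1), (1, 0)), but C strictly increases along every unbounded feasible direction, so there is no improving ray and the minimum is attained at a vertex.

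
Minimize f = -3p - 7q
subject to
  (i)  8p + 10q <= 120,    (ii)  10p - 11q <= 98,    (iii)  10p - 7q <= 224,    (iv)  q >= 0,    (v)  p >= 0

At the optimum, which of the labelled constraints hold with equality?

(i) and (v)

Vertices and f = -3p - 7q:
  (575/47, 104/47) → f = -2453/47
  (0, 12) → f = -84
  (49/5, 0) → f = -147/5
  (0, 0) → f = 0

The minimum is at (0, 12). Substituting into each constraint, equality holds for (i) and (v); the remaining constraints have slack.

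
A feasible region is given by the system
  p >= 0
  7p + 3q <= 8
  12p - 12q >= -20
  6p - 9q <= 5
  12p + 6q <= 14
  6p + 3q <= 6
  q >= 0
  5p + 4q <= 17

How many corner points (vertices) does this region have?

5

Intersecting each pair of boundary lines and keeping only the points that satisfy every inequality leaves:
  (0, 5/3)
  (0, 0)
  (1/9, 16/9)
  (23/24, 1/12)
  (5/6, 0)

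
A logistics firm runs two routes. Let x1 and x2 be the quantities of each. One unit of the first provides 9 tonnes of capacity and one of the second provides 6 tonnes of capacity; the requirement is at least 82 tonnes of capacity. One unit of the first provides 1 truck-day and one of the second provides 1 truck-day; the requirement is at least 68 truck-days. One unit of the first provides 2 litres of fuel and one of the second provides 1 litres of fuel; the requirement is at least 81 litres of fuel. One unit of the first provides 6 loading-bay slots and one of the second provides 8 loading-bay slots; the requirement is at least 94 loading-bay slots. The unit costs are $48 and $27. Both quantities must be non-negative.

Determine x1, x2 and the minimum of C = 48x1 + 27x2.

Extreme points and C = 48x1 + 27x2:
  (0, 81) → C = 2187
  (68, 0) → C = 3264
  (13, 55) → C = 2109
The feasible region is unbounded (it extends along (0, 1), (1, 0)), but C strictly increases along every unbounded feasible direction, so there is no improving ray and the minimum is attained at a vertex.

At the optimal vertex, x1 + x2 = 68 and 2x1 + x2 = 81.
Solving simultaneously gives x1 = 13, x2 = 55.

x1 = 13, x2 = 55, minimum C = 2109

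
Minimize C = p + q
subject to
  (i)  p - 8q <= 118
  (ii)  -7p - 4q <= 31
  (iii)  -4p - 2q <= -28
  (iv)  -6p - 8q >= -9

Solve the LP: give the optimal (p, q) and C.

p = 230/17, q = -222/17, minimum C = 8/17

Corner points and C = p + q:
  (230/17, -222/17) → C = 8/17
  (127/7, -699/56) → C = 317/56
  (103/10, -33/5) → C = 37/10

The binding constraints are p - 8q = 118 and -4p - 2q = -28.
Solving simultaneously gives p = 230/17, q = -222/17.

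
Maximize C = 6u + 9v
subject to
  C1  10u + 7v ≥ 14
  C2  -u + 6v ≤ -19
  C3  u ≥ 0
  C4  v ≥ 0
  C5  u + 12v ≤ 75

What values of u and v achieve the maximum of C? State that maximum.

u = 75, v = 0, maximum C = 450

Corner points and C = 6u + 9v:
  (19, 0) → C = 114
  (113/3, 28/9) → C = 254
  (75, 0) → C = 450

At the optimal vertex, v = 0 and u + 12v = 75.
Solving simultaneously gives u = 75, v = 0.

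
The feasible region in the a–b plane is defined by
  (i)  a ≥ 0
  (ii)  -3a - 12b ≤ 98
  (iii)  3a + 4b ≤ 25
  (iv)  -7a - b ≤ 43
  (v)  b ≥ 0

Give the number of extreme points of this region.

Of the 10 pairwise boundary intersections, those satisfying every inequality are:
  (0, 25/4)
  (0, 0)
  (25/3, 0)

3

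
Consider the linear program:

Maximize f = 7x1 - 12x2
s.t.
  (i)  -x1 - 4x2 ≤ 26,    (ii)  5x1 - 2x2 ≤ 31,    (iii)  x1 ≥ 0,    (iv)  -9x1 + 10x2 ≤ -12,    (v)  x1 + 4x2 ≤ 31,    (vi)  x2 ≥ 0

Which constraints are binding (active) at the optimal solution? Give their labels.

Feasible corners and f = 7x1 - 12x2:
  (93/11, 62/11) → f = -93/11
  (31/5, 0) → f = 217/5
  (179/23, 267/46) → f = -349/23
  (4/3, 0) → f = 28/3

The maximum is at (31/5, 0). Substituting into each constraint, equality holds for (ii) and (vi); the remaining constraints have slack.

(ii) and (vi)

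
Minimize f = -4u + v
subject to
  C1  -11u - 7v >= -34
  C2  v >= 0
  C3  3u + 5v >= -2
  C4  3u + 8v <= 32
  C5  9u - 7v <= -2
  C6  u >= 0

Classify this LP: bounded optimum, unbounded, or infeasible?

bounded optimum

Corner points and f = -4u + v:
  (48/67, 250/67) → f = 58/67
  (8/5, 82/35) → f = -142/35
  (0, 4) → f = 4
  (0, 2/7) → f = 2/7
The feasible region has finitely many vertices and no improving ray; the minimum is -142/35 at (8/5, 82/35).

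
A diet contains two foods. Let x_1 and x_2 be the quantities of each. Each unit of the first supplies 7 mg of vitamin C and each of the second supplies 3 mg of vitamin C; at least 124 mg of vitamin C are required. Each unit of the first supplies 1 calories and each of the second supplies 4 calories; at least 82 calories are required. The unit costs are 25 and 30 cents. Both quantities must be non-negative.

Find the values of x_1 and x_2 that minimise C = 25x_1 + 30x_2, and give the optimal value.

Vertices and C = 25x_1 + 30x_2:
  (0, 124/3) → C = 1240
  (82, 0) → C = 2050
  (10, 18) → C = 790
The feasible region is unbounded (it extends along (0, 1), (1, 0)), but C strictly increases along every unbounded feasible direction, so there is no improving ray and the minimum is attained at a vertex.

The binding constraints are 7x_1 + 3x_2 = 124 and x_1 + 4x_2 = 82.
Solving simultaneously gives x_1 = 10, x_2 = 18.

x_1 = 10, x_2 = 18, minimum C = 790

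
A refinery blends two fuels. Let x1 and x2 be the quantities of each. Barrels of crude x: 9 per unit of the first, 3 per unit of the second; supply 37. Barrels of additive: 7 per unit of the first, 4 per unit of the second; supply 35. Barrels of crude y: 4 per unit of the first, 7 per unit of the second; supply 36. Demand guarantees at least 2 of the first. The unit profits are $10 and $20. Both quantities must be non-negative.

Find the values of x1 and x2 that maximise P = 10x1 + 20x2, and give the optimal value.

x1 = 2, x2 = 4, maximum P = 100

Extreme points and P = 10x1 + 20x2:
  (37/9, 0) → P = 370/9
  (2, 0) → P = 20
  (151/51, 176/51) → P = 5030/51
  (2, 4) → P = 100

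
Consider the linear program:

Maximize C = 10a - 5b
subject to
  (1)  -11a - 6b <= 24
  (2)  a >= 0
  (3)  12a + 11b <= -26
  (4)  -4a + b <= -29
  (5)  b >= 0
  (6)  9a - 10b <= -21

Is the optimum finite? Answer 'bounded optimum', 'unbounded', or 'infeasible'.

The boundaries -4a + b = -29 and 9a - 10b = -21 meet at (311/31, 345/31), but that point violates 12a + 11b ≤ -26. Every candidate vertex is excluded by some other constraint, so the feasible region is empty.

infeasible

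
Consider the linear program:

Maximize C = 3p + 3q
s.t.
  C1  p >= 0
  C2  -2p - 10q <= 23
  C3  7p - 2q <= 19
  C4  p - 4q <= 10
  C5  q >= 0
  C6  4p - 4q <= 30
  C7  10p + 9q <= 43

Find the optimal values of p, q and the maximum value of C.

Feasible corners and C = 3p + 3q:
  (0, 0) → C = 0
  (0, 43/9) → C = 43/3
  (19/7, 0) → C = 57/7
  (257/83, 111/83) → C = 1104/83

p = 0, q = 43/9, maximum C = 43/3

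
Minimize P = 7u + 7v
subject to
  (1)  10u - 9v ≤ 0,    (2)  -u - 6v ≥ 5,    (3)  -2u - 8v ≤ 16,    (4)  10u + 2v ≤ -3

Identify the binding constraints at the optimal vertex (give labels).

Corner points and P = 7u + 7v:
  (-15/23, -50/69) → P = -665/69
  (-72/49, -80/49) → P = -152/7
  (-14, 3/2) → P = -175/2

The minimum is at (-14, 3/2). Substituting into each constraint, equality holds for (2) and (3); the remaining constraints have slack.

(2) and (3)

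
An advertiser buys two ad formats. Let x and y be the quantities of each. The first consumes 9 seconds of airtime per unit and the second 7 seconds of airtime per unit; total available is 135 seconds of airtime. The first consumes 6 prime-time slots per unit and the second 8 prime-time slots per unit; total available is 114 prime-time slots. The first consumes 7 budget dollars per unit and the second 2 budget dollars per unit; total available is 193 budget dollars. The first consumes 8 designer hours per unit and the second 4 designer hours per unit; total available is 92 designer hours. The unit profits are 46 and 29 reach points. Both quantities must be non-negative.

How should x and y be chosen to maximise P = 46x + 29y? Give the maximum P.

Vertices and P = 46x + 29y:
  (0, 0) → P = 0
  (0, 57/4) → P = 1653/4
  (23/2, 0) → P = 529
  (7, 9) → P = 583

The binding constraints are 6x + 8y = 114 and 8x + 4y = 92.
Solving simultaneously gives x = 7, y = 9.

x = 7, y = 9, maximum P = 583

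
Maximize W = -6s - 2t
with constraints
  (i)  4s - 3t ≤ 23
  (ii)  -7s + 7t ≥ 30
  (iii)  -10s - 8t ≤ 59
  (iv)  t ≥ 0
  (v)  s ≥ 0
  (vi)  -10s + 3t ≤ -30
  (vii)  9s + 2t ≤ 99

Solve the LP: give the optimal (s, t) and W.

s = 300/49, t = 510/49, maximum W = -2820/49

Feasible corners and W = -6s - 2t:
  (300/49, 510/49) → W = -2820/49
  (633/77, 963/77) → W = -5724/77
  (357/47, 720/47) → W = -3582/47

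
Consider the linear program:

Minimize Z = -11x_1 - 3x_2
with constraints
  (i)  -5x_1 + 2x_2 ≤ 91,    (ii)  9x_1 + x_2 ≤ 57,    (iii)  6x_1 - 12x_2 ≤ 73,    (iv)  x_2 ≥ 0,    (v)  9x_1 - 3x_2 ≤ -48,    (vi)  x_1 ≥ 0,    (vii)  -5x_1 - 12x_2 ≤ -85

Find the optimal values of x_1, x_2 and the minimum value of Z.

Corner points and Z = -11x_1 - 3x_2:
  (1, 48) → Z = -155
  (0, 91/2) → Z = -273/2
  (41/12, 105/4) → Z = -349/3
  (0, 16) → Z = -48

x_1 = 1, x_2 = 48, minimum Z = -155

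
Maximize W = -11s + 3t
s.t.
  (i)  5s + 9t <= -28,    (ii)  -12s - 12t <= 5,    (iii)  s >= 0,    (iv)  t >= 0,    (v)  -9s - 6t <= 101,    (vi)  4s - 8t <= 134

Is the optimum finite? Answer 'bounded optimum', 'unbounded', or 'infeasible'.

The boundaries 5s + 9t = -28 and -12s - 12t = 5 meet at (97/16, -311/48), but that point violates t ≥ 0. Every candidate vertex is excluded by some other constraint, so the feasible region is empty.

infeasible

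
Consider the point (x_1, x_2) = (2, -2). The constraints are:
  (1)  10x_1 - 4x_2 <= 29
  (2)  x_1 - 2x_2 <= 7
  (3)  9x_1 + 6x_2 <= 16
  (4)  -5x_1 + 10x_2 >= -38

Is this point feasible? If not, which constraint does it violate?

feasible

(1): 28 ≤ 29 ✓
(2): 6 ≤ 7 ✓
(3): 6 ≤ 16 ✓
(4): -30 ≥ -38 ✓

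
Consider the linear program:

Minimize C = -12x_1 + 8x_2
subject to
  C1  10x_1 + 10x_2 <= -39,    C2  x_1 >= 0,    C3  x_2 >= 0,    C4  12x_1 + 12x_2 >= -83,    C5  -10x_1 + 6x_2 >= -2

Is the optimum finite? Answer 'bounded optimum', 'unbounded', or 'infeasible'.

The boundaries 10x_1 + 10x_2 = -39 and x_2 = 0 meet at (-39/10, 0), but that point violates x_1 ≥ 0. Every candidate vertex is excluded by some other constraint, so the feasible region is empty.

infeasible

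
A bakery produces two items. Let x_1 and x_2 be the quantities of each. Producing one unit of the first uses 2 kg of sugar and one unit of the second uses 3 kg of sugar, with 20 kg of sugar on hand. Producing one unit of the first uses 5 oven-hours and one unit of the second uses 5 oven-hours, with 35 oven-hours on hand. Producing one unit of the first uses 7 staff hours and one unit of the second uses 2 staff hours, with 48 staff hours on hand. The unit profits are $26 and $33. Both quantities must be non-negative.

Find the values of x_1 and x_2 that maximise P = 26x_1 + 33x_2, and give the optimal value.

x_1 = 1, x_2 = 6, maximum P = 224

Vertices and P = 26x_1 + 33x_2:
  (0, 0) → P = 0
  (0, 20/3) → P = 220
  (48/7, 0) → P = 1248/7
  (1, 6) → P = 224
  (34/5, 1/5) → P = 917/5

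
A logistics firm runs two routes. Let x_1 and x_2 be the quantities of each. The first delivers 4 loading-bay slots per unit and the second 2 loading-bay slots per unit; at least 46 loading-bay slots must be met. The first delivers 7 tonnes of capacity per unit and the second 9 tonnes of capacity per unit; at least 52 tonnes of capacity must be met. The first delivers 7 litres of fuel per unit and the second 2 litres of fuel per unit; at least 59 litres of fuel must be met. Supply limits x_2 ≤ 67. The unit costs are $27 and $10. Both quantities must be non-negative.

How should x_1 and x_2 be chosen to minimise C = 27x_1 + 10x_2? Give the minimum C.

x_1 = 13/3, x_2 = 43/3, minimum C = 781/3

Corner points and C = 27x_1 + 10x_2:
  (0, 59/2) → C = 295
  (0, 67) → C = 670
  (23/2, 0) → C = 621/2
  (13/3, 43/3) → C = 781/3
The feasible region is unbounded (it extends along (1, 0)), but C strictly increases along every unbounded feasible direction, so there is no improving ray and the minimum is attained at a vertex.

At the optimal vertex, 4x_1 + 2x_2 = 46 and 7x_1 + 2x_2 = 59.
Solving simultaneously gives x_1 = 13/3, x_2 = 43/3.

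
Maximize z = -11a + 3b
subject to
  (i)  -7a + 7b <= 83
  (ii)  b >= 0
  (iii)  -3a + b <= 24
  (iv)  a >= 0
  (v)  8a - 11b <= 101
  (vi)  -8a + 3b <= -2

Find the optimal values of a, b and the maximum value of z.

a = 1/4, b = 0, maximum z = -11/4

Feasible corners and z = -11a + 3b:
  (263/35, 678/35) → z = -859/35
  (101/8, 0) → z = -1111/8
  (1/4, 0) → z = -11/4
The feasible region is unbounded (it extends along (1, 1), (11, 8)), but z strictly decreases along every unbounded feasible direction, so there is no improving ray and the maximum is attained at a vertex.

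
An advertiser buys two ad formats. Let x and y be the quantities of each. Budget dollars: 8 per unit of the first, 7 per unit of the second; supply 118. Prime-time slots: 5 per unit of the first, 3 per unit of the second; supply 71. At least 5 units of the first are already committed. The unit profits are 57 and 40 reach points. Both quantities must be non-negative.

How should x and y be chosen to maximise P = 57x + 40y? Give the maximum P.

x = 13, y = 2, maximum P = 821

Feasible corners and P = 57x + 40y:
  (71/5, 0) → P = 4047/5
  (5, 0) → P = 285
  (13, 2) → P = 821
  (5, 78/7) → P = 5115/7

The optimum lies where 8x + 7y = 118 and 5x + 3y = 71.
Solving simultaneously gives x = 13, y = 2.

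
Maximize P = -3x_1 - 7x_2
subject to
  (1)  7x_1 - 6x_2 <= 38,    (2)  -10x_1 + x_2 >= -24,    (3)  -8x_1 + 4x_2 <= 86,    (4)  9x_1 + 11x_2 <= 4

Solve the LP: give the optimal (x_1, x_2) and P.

Corner points and P = -3x_1 - 7x_2:
  (2, -4) → P = 22
  (-167/5, -453/10) → P = 4173/10
  (268/119, -176/119) → P = 428/119
  (-15/2, 13/2) → P = -23

The binding constraints are 7x_1 - 6x_2 = 38 and -8x_1 + 4x_2 = 86.
Solving simultaneously gives x_1 = -167/5, x_2 = -453/10.

x_1 = -167/5, x_2 = -453/10, maximum P = 4173/10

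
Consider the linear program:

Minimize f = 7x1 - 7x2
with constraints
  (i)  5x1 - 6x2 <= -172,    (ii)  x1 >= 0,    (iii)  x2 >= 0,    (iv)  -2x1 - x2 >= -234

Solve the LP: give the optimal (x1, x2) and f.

Extreme points and f = 7x1 - 7x2:
  (0, 86/3) → f = -602/3
  (1232/17, 1514/17) → f = -1974/17
  (0, 234) → f = -1638

x1 = 0, x2 = 234, minimum f = -1638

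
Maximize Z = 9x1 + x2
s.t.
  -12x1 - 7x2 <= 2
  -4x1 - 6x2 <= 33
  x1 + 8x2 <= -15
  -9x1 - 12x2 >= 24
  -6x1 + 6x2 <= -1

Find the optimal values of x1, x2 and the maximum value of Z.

x1 = 42, x2 = -67/2, maximum Z = 689/2

The binding constraints are -4x1 - 6x2 = 33 and -9x1 - 12x2 = 24.
Solving simultaneously gives x1 = 42, x2 = -67/2.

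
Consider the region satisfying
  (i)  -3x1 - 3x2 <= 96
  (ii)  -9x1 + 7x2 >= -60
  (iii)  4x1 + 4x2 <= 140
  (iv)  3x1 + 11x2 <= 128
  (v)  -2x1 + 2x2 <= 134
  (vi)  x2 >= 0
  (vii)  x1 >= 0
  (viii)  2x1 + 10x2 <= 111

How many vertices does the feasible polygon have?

5

The feasible vertices (each the meet of two boundaries and inside every other half-plane) are:
  (389/30, 81/10)
  (20/3, 0)
  (59/8, 77/8)
  (0, 0)
  (0, 111/10)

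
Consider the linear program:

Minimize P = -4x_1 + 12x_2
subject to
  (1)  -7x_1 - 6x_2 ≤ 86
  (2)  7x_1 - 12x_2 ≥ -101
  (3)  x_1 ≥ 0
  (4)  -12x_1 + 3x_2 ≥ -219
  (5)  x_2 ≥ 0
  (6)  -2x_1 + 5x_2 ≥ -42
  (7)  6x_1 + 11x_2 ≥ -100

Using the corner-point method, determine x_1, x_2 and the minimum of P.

x_1 = 73/4, x_2 = 0, minimum P = -73

Vertices and P = -4x_1 + 12x_2:
  (0, 101/12) → P = 101
  (977/41, 915/41) → P = 7072/41
  (0, 0) → P = 0
  (73/4, 0) → P = -73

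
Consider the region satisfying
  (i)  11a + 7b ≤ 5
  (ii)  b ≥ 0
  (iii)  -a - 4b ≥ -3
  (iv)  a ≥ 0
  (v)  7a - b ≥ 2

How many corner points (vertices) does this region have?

Of the 10 pairwise boundary intersections, those satisfying every inequality are:
  (5/11, 0)
  (19/60, 13/60)
  (2/7, 0)

3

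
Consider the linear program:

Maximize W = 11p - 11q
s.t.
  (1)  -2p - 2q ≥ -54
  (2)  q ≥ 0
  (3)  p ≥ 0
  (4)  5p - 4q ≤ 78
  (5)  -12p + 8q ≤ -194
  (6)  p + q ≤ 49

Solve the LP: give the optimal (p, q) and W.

Extreme points and W = 11p - 11q:
  (62/3, 19/3) → W = 473/3
  (41/2, 13/2) → W = 154
  (19, 17/4) → W = 649/4

p = 19, q = 17/4, maximum W = 649/4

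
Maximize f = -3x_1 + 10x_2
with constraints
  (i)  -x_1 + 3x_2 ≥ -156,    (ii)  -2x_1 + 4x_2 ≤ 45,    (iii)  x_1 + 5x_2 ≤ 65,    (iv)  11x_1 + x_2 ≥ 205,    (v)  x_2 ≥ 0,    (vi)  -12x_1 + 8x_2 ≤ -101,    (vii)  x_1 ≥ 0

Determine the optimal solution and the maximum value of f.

x_1 = 160/9, x_2 = 85/9, maximum f = 370/9

Extreme points and f = -3x_1 + 10x_2:
  (160/9, 85/9) → f = 370/9
  (65, 0) → f = -195
  (205/11, 0) → f = -615/11

The optimum lies where x_1 + 5x_2 = 65 and 11x_1 + x_2 = 205.
Solving simultaneously gives x_1 = 160/9, x_2 = 85/9.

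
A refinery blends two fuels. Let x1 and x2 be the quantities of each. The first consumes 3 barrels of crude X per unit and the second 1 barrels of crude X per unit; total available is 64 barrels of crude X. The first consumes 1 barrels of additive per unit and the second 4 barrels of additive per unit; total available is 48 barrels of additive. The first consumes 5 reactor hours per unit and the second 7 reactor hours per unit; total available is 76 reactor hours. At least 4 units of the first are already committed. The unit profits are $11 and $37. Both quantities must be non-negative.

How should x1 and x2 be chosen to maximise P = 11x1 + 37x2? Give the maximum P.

Feasible corners and P = 11x1 + 37x2:
  (76/5, 0) → P = 836/5
  (4, 0) → P = 44
  (4, 8) → P = 340

The optimum lies where 5x1 + 7x2 = 76 and x1 = 4.
Solving simultaneously gives x1 = 4, x2 = 8.

x1 = 4, x2 = 8, maximum P = 340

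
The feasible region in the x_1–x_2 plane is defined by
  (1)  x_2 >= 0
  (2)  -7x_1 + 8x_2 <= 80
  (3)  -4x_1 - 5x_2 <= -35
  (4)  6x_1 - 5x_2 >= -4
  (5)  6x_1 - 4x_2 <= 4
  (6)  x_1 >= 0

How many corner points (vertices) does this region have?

3

The feasible vertices (each the meet of two boundaries and inside every other half-plane) are:
  (31/10, 113/25)
  (80/23, 97/23)
  (6, 8)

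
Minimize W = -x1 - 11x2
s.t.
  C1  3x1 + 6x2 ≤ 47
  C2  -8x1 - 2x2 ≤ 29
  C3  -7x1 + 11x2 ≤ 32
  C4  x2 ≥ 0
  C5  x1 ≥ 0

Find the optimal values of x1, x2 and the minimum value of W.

Feasible corners and W = -x1 - 11x2:
  (13/3, 17/3) → W = -200/3
  (47/3, 0) → W = -47/3
  (0, 32/11) → W = -32
  (0, 0) → W = 0

The binding constraints are 3x1 + 6x2 = 47 and -7x1 + 11x2 = 32.
Solving simultaneously gives x1 = 13/3, x2 = 17/3.

x1 = 13/3, x2 = 17/3, minimum W = -200/3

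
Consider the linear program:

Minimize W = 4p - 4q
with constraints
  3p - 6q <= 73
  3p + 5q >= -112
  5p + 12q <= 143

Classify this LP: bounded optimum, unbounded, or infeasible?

bounded optimum

Extreme points and W = 4p - 4q:
  (-307/33, -185/11) → W = 992/33
  (289/11, 32/33) → W = 3340/33
  (-2059/11, 989/11) → W = -12192/11
The feasible region has finitely many vertices and no improving ray; the minimum is -12192/11 at (-2059/11, 989/11).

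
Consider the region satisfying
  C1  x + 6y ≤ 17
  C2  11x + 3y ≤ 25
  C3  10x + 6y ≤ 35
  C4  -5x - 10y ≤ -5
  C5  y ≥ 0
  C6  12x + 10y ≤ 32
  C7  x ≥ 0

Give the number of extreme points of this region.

6

Pairwise boundary intersections that survive every other constraint:
  (11/31, 86/31)
  (0, 17/6)
  (25/11, 0)
  (77/37, 26/37)
  (1, 0)
  (0, 1/2)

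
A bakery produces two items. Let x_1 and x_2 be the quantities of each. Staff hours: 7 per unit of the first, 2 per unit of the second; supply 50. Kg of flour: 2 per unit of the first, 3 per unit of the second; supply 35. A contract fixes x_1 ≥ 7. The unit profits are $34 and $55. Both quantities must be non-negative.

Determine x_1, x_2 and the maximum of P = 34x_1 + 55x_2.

Corner points and P = 34x_1 + 55x_2:
  (50/7, 0) → P = 1700/7
  (7, 0) → P = 238
  (7, 1/2) → P = 531/2

The binding constraints are 7x_1 + 2x_2 = 50 and x_1 = 7.
Solving simultaneously gives x_1 = 7, x_2 = 1/2.

x_1 = 7, x_2 = 1/2, maximum P = 531/2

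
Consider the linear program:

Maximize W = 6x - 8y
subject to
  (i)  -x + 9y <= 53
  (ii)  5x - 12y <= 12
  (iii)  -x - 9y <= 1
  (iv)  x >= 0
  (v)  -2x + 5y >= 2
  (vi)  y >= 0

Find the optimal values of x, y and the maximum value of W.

x = 19, y = 8, maximum W = 50

Corner points and W = 6x - 8y:
  (0, 53/9) → W = -424/9
  (19, 8) → W = 50
  (0, 2/5) → W = -16/5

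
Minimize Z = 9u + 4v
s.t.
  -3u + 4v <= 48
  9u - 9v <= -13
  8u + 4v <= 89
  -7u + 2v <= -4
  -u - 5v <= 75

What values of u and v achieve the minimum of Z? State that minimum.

u = 62/45, v = 127/45, minimum Z = 1066/45

Feasible corners and Z = 9u + 4v:
  (749/108, 905/108) → Z = 10361/108
  (62/45, 127/45) → Z = 1066/45
  (97/22, 591/44) → Z = 2055/22

At the optimal vertex, 9u - 9v = -13 and -7u + 2v = -4.
Solving simultaneously gives u = 62/45, v = 127/45.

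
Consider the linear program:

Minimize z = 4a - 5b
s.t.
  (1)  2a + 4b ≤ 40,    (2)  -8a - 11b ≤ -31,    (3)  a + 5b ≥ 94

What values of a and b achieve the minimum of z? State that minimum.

Extreme points and z = 4a - 5b:
  (-158/5, 129/5) → z = -1277/5
  (-88/3, 74/3) → z = -722/3
  (-879/29, 721/29) → z = -7121/29

a = -158/5, b = 129/5, minimum z = -1277/5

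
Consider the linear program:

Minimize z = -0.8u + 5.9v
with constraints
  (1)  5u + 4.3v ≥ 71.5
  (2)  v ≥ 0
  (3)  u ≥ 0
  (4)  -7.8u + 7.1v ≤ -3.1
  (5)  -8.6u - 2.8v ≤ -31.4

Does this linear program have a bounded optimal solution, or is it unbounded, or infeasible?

From the feasible point (14.3, 0), moving in the direction (1, 0) keeps every constraint satisfied while z decreases without bound.

unbounded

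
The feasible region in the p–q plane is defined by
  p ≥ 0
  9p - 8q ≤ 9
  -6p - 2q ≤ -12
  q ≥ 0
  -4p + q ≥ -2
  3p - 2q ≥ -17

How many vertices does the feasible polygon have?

4

Of the 15 pairwise boundary intersections, those satisfying every inequality are:
  (0, 6)
  (0, 17/2)
  (8/7, 18/7)
  (21/5, 74/5)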